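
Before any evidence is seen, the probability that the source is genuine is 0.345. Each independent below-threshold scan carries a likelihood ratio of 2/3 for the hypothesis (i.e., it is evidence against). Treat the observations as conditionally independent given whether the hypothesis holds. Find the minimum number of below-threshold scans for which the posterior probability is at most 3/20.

Prior odds: 0.345 ÷ 0.655 = 69/131.
Likelihood ratio per below-threshold scan = 2/3.
Target posterior odds = 0.15/0.85 = 3/17.
Require (2/3)ⁿ ≤ 3/17 ÷ (69/131) = 131/391.
(2/3)² = 4/9 is still above 131/391 but (2/3)³ = 8/27 is at or below it, so n = 3.

3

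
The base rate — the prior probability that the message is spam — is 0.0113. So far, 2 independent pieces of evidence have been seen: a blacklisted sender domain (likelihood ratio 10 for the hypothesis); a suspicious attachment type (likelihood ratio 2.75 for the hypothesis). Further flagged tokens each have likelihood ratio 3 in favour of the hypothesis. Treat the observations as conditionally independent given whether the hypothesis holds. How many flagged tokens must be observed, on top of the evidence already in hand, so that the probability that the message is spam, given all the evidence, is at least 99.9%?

8

Prior odds = 0.0113/0.9887 = 113/9887.
Combined Bayes factor of the evidence already in hand = 10 × 2.75 = 27.5.
Odds after that evidence = (113/9887) × 27.5 = 6215/19774.
Target odds = 0.999/0.001 = 999.
Need 3ⁿ ≥ 999 ÷ (6215/19774) = 19754226/6215.
3⁷ = 2187 falls short of 19754226/6215 but 3⁸ = 6561 reaches it, so n = 8.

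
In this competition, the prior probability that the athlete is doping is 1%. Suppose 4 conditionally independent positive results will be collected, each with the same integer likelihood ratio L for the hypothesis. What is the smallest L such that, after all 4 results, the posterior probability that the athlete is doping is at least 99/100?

Prior odds = 0.01/0.99 = 1/99.
Target odds = 0.99/0.01 = 99.
Need L⁴ ≥ 99 ÷ (1/99) = 9801.
9⁴ = 6561 < 9801 ≤ 10000 = 10⁴, so L = 10.

10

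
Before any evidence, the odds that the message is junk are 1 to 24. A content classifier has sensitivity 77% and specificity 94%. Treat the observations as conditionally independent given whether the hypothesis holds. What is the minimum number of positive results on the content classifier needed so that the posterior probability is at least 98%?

3

Prior odds = 1/24.
False-positive rate = 1 − 0.94 = 0.06; likelihood ratio of a positive = 0.77/0.06 = 77/6.
Target odds: 0.98 ÷ 0.02 = 49.
Need (1/24) × (77/6)ⁿ ≥ 49, i.e. (77/6)ⁿ ≥ 1176.
(77/6)² = 5929/36 falls short of 1176 but (77/6)³ = 456533/216 reaches it, so n = 3.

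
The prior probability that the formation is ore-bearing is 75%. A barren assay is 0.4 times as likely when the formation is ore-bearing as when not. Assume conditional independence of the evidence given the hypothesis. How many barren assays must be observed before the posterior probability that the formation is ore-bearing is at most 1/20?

Prior odds: 0.75 ÷ 0.25 = 3.
Likelihood ratio per barren assay = 0.4.
Target odds: 0.05 ÷ 0.95 = 1/19.
Need 3 × 0.4ⁿ ≤ 1/19, i.e. 0.4ⁿ ≤ 1/57.
0.4⁴ = 0.0256 is still above 1/57 but 0.4⁵ = 0.01024 is at or below it, so n = 5.

5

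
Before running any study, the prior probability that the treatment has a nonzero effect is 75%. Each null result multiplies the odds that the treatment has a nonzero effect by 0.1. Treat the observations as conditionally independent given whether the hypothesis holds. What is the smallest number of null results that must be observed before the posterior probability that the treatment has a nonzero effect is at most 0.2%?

4

Prior odds: 0.75 ÷ 0.25 = 3.
Likelihood ratio per null result = 0.1.
Target posterior odds = 0.002/0.998 = 1/499.
Require 0.1ⁿ ≤ 1/499 ÷ 3 = 1/1497.
0.1³ = 0.001 is still above 1/1497 but 0.1⁴ = 0.0001 is at or below it, so n = 4.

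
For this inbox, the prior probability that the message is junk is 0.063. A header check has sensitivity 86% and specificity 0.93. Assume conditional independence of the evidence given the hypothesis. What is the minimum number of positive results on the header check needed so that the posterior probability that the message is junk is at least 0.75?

Prior odds = 0.063/0.937 = 63/937.
False-positive rate = 1 − 0.93 = 0.07; likelihood ratio of a positive = 0.86/0.07 = 86/7.
Target posterior odds = 0.75/0.25 = 3.
Need (63/937) × (86/7)ⁿ ≥ 3, i.e. (86/7)ⁿ ≥ 937/21.
(86/7)¹ = 86/7 falls short of 937/21 but (86/7)² = 7396/49 reaches it, so n = 2.

2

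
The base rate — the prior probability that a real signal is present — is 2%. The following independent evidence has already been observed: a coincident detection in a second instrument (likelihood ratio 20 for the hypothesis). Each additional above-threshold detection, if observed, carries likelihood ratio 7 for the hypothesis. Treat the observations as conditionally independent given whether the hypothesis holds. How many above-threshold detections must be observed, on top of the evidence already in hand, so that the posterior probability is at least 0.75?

2

Prior odds = 0.02/0.98 = 1/49.
Bayes factor of the evidence already in hand = 20.
Odds after that evidence = (1/49) × 20 = 20/49.
Target odds = 0.75/0.25 = 3.
Need 7ⁿ ≥ 3 ÷ (20/49) = 7.35.
7¹ = 7 falls short of 7.35 but 7² = 49 reaches it, so n = 2.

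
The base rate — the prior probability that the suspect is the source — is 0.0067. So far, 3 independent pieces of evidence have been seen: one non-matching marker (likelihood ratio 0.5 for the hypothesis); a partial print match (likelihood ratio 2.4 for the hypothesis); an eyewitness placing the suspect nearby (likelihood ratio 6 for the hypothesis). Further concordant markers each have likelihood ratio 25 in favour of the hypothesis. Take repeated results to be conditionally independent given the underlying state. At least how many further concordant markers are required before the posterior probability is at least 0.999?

4

Prior odds = 0.0067/0.9933 = 67/9933.
Combined Bayes factor of the evidence already in hand = 0.5 × 2.4 × 6 = 7.2.
Odds after that evidence = (67/9933) × 7.2 = 804/16555.
Target odds = 0.999/0.001 = 999.
Need 25ⁿ ≥ 999 ÷ (804/16555) = 5512815/268.
25³ = 15625 falls short of 5512815/268 but 25⁴ = 390625 reaches it, so n = 4.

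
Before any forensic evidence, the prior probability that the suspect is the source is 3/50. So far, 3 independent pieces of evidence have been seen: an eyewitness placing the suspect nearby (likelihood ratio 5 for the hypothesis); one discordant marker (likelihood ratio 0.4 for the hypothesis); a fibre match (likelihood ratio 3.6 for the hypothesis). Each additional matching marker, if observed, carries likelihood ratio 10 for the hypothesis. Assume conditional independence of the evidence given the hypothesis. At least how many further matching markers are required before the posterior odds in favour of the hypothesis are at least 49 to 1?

3

Prior odds = 0.06/0.94 = 3/47.
Combined Bayes factor of the evidence already in hand = 5 × 0.4 × 3.6 = 7.2.
Odds after that evidence = (3/47) × 7.2 = 108/235.
Target odds = 49.
Need 10ⁿ ≥ 49 ÷ (108/235) = 11515/108.
10² = 100 falls short of 11515/108 but 10³ = 1000 reaches it, so n = 3.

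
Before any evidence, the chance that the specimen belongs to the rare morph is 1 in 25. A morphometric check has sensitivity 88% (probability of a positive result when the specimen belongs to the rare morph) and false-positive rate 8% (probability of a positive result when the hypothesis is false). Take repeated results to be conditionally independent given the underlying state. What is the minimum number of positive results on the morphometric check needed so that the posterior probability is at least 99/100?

Prior odds = 0.04/0.96 = 1/24.
Likelihood ratio of a positive result = 0.88/0.08 = 11.
Target odds: 0.99 ÷ 0.01 = 99.
Require 11ⁿ ≥ 99 ÷ (1/24) = 2376.
11³ = 1331 falls short of 2376 but 11⁴ = 14641 reaches it, so n = 4.

4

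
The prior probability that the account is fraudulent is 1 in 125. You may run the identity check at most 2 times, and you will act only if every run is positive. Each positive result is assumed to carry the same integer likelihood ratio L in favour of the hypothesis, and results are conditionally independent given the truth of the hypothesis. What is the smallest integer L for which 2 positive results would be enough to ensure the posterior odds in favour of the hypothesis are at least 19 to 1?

Prior odds = 0.008/0.992 = 1/124.
Target odds = 19.
Need L² ≥ 19 ÷ (1/124) = 2356.
48² = 2304 < 2356 ≤ 2401 = 49², so L = 49.

49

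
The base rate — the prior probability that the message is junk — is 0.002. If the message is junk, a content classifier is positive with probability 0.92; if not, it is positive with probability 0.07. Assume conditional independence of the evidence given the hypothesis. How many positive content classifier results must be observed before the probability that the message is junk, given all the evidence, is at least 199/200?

Prior odds: 0.002 ÷ 0.998 = 1/499.
Likelihood ratio of a positive = 0.92/0.07 = 92/7.
Target posterior odds = 0.995/0.005 = 199.
Require (92/7)ⁿ ≥ 199 ÷ (1/499) = 99301.
(92/7)⁴ = 71639296/2401 falls short of 99301 but (92/7)⁵ ≈392147 reaches it, so n = 5.

5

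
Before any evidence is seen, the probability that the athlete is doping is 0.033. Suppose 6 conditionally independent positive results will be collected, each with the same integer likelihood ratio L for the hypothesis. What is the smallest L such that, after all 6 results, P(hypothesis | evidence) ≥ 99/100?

Prior odds = 0.033/0.967 = 33/967.
Target odds = 0.99/0.01 = 99.
Need L⁶ ≥ 99 ÷ (33/967) = 2901.
3⁶ = 729 < 2901 ≤ 4096 = 4⁶, so L = 4.

4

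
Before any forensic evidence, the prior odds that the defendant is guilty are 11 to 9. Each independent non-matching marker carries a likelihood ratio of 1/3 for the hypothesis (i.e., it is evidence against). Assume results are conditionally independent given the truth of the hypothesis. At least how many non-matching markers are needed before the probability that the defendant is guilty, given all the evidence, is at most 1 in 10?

3

Prior odds = 11/9.
Likelihood ratio per non-matching marker = 1/3.
Target posterior odds = 0.1/0.9 = 1/9.
Require (1/3)ⁿ ≤ 1/9 ÷ (11/9) = 1/11.
(1/3)² = 1/9 is still above 1/11 but (1/3)³ = 1/27 is at or below it, so n = 3.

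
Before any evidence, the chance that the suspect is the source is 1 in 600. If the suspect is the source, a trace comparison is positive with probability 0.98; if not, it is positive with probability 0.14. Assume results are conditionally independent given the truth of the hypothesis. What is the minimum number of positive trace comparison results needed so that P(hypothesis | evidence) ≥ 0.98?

Prior odds = (1/600)/(599/600) = 1/599.
Likelihood ratio of a positive = 0.98/0.14 = 7.
Target odds: 0.98 ÷ 0.02 = 49.
Need (1/599) × 7ⁿ ≥ 49, i.e. 7ⁿ ≥ 29351.
7⁵ = 16807 falls short of 29351 but 7⁶ = 117649 reaches it, so n = 6.

6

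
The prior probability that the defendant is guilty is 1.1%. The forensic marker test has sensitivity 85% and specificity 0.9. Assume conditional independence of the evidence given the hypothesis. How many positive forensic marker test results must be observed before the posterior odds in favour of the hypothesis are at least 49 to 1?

Prior odds: 0.011 ÷ 0.989 = 11/989.
False-positive rate = 1 − 0.9 = 0.1; likelihood ratio of a positive = 0.85/0.1 = 8.5.
Target odds = 49.
Require 8.5ⁿ ≥ 49 ÷ (11/989) = 48461/11.
8.5³ = 614.125 falls short of 48461/11 but 8.5⁴ = 5220.0625 reaches it, so n = 4.

4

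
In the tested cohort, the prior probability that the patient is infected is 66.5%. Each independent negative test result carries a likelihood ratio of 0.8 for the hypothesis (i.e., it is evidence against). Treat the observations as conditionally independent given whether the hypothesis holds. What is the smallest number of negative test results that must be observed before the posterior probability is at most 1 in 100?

24

Prior odds: 0.665 ÷ 0.335 = 133/67.
Likelihood ratio per negative test result = 0.8.
Target odds: 0.01 ÷ 0.99 = 1/99.
Require 0.8ⁿ ≤ 1/99 ÷ (133/67) = 67/13167.
0.8²³ ≈0.00590296 is still above 67/13167 but 0.8²⁴ ≈0.00472237 is at or below it, so n = 24.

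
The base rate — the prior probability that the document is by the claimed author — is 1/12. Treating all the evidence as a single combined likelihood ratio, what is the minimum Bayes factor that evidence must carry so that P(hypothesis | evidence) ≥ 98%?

Prior odds = (1/12)/(11/12) = 1/11.
Target odds = 0.98/0.02 = 49.
Required Bayes factor = 49 ÷ (1/11) = 539.

539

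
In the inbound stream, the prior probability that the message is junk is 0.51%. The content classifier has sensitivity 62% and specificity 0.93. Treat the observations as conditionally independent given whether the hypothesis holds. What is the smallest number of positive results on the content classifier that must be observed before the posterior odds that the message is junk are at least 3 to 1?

3

Prior odds: 0.0051 ÷ 0.9949 = 51/9949.
False-positive rate = 1 − 0.93 = 0.07; likelihood ratio of a positive = 0.62/0.07 = 62/7.
Target odds = 3.
Require (62/7)ⁿ ≥ 3 ÷ (51/9949) = 9949/17.
(62/7)² = 3844/49 falls short of 9949/17 but (62/7)³ = 238328/343 reaches it, so n = 3.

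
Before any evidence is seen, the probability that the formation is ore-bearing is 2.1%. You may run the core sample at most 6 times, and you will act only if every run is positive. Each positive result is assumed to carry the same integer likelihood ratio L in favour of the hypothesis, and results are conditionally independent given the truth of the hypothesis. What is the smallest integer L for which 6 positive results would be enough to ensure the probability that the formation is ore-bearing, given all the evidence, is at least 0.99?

5

Prior odds = 0.021/0.979 = 21/979.
Target odds = 0.99/0.01 = 99.
Need L⁶ ≥ 99 ÷ (21/979) = 32307/7.
4⁶ = 4096 < 32307/7 ≤ 15625 = 5⁶, so L = 5.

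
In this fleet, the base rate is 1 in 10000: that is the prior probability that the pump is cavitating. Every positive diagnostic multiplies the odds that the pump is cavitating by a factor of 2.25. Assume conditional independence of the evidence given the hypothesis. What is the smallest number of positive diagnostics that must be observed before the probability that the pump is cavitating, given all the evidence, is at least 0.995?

18

Prior odds = 0.0001/0.9999 = 1/9999.
Likelihood ratio per positive diagnostic = 2.25.
Target posterior odds = 0.995/0.005 = 199.
Require 2.25ⁿ ≥ 199 ÷ (1/9999) = 1989801.
2.25¹⁷ ≈970740 falls short of 1989801 but 2.25¹⁸ ≈2.18416e+06 reaches it, so n = 18.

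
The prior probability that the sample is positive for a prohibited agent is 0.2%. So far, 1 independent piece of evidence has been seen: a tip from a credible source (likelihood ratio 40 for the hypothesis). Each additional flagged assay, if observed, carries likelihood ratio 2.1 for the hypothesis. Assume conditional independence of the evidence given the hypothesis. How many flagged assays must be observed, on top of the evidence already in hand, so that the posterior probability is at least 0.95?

8

Prior odds = 0.002/0.998 = 1/499.
Bayes factor of the evidence already in hand = 40.
Odds after that evidence = (1/499) × 40 = 40/499.
Target odds = 0.95/0.05 = 19.
Need 2.1ⁿ ≥ 19 ÷ (40/499) = 237.025.
2.1⁷ ≈180.109 falls short of 237.025 but 2.1⁸ ≈378.229 reaches it, so n = 8.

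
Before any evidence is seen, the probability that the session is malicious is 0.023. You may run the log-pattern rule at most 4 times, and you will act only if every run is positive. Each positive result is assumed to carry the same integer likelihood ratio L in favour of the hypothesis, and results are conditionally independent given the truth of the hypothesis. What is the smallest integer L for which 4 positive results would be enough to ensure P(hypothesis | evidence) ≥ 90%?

5

Prior odds = 0.023/0.977 = 23/977.
Target odds = 0.9/0.1 = 9.
Need L⁴ ≥ 9 ÷ (23/977) = 8793/23.
4⁴ = 256 < 8793/23 ≤ 625 = 5⁴, so L = 5.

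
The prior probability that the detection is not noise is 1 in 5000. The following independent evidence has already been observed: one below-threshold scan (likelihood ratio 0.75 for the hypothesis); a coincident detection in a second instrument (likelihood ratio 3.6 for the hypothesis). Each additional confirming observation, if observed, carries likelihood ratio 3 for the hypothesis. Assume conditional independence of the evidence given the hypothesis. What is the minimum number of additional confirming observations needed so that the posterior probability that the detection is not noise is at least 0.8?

9

Prior odds = 0.0002/0.9998 = 1/4999.
Combined Bayes factor of the evidence already in hand = 0.75 × 3.6 = 2.7.
Odds after that evidence = (1/4999) × 2.7 = 27/49990.
Target odds = 0.8/0.2 = 4.
Need 3ⁿ ≥ 4 ÷ (27/49990) = 199960/27.
3⁸ = 6561 falls short of 199960/27 but 3⁹ = 19683 reaches it, so n = 9.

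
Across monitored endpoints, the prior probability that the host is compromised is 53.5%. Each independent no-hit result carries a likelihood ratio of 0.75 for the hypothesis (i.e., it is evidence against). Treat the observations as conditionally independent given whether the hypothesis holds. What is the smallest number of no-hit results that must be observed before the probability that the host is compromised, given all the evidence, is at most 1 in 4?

Prior odds: 0.535 ÷ 0.465 = 107/93.
Likelihood ratio per no-hit result = 0.75.
Target posterior odds = 0.25/0.75 = 1/3.
Need (107/93) × 0.75ⁿ ≤ 1/3, i.e. 0.75ⁿ ≤ 31/107.
0.75⁴ = 0.31640625 is still above 31/107 but 0.75⁵ = 243/1024 is at or below it, so n = 5.

5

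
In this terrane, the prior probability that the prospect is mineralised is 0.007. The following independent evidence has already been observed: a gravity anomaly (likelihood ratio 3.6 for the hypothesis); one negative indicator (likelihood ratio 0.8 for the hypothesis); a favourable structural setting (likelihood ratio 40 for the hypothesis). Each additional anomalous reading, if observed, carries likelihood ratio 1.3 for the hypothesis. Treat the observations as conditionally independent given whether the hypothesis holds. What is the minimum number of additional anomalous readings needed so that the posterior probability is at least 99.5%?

21

Prior odds = 0.007/0.993 = 7/993.
Combined Bayes factor of the evidence already in hand = 3.6 × 0.8 × 40 = 115.2.
Odds after that evidence = (7/993) × 115.2 = 1344/1655.
Target odds = 0.995/0.005 = 199.
Need 1.3ⁿ ≥ 199 ÷ (1344/1655) = 329345/1344.
1.3²⁰ ≈190.05 falls short of 329345/1344 but 1.3²¹ ≈247.065 reaches it, so n = 21.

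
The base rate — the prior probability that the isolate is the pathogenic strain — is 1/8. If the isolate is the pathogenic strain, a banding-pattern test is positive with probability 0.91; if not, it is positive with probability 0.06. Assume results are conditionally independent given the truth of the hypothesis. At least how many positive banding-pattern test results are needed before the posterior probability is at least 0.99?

3

Prior odds: 0.125 ÷ 0.875 = 1/7.
Likelihood ratio of a positive = 0.91/0.06 = 91/6.
Target odds: 0.99 ÷ 0.01 = 99.
Require (91/6)ⁿ ≥ 99 ÷ (1/7) = 693.
(91/6)² = 8281/36 falls short of 693 but (91/6)³ = 753571/216 reaches it, so n = 3.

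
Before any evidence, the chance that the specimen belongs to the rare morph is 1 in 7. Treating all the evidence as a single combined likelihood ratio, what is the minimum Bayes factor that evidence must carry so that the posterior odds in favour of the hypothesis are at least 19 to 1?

114

Prior odds = (1/7)/(6/7) = 1/6.
Target odds = 19.
Required Bayes factor = 19 ÷ (1/6) = 114.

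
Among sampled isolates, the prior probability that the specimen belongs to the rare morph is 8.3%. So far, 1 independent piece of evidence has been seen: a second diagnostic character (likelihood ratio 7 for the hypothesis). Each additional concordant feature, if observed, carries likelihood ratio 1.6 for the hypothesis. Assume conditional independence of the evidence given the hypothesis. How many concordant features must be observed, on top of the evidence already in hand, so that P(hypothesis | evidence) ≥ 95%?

8

Prior odds = 0.083/0.917 = 83/917.
Bayes factor of the evidence already in hand = 7.
Odds after that evidence = (83/917) × 7 = 83/131.
Target odds = 0.95/0.05 = 19.
Need 1.6ⁿ ≥ 19 ÷ (83/131) = 2489/83.
1.6⁷ = 2097152/78125 falls short of 2489/83 but 1.6⁸ = 16777216/390625 reaches it, so n = 8.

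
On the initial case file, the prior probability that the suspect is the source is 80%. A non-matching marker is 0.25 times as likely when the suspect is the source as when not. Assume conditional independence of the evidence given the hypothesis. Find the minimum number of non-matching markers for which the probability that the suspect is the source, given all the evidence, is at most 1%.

5

Prior odds = 0.8/0.2 = 4.
Likelihood ratio per non-matching marker = 0.25.
Target posterior odds = 0.01/0.99 = 1/99.
Require 0.25ⁿ ≤ 1/99 ÷ 4 = 1/396.
0.25⁴ = 0.00390625 is still above 1/396 but 0.25⁵ = 1/1024 is at or below it, so n = 5.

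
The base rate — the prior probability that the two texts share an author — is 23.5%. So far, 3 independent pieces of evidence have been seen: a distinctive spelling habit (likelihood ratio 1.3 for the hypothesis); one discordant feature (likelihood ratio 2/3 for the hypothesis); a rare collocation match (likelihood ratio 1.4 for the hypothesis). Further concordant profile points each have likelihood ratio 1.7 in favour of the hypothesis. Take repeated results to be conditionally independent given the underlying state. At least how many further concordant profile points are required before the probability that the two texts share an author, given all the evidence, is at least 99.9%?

Prior odds = 0.235/0.765 = 47/153.
Combined Bayes factor of the evidence already in hand = 1.3 × (2/3) × 1.4 = 91/75.
Odds after that evidence = (47/153) × 91/75 = 4277/11475.
Target odds = 0.999/0.001 = 999.
Need 1.7ⁿ ≥ 999 ÷ (4277/11475) = 11463525/4277.
1.7¹⁴ ≈1683.78 falls short of 11463525/4277 but 1.7¹⁵ ≈2862.42 reaches it, so n = 15.

15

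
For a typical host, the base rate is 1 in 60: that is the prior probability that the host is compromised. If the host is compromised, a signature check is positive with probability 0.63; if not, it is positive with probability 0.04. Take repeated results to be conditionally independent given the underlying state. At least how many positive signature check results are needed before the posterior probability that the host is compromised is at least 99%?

Prior odds = (1/60)/(59/60) = 1/59.
Likelihood ratio of a positive = 0.63/0.04 = 15.75.
Target posterior odds = 0.99/0.01 = 99.
Require 15.75ⁿ ≥ 99 ÷ (1/59) = 5841.
15.75³ = 3906.984375 falls short of 5841 but 15.75⁴ = 15752961/256 reaches it, so n = 4.

4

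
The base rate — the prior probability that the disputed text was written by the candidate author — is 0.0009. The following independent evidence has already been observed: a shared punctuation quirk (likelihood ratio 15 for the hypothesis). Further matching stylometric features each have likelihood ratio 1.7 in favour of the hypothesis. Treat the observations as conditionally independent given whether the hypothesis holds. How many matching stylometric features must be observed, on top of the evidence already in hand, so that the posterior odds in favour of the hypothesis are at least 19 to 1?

Prior odds = 0.0009/0.9991 = 9/9991.
Bayes factor of the evidence already in hand = 15.
Odds after that evidence = (9/9991) × 15 = 135/9991.
Target odds = 19.
Need 1.7ⁿ ≥ 19 ÷ (135/9991) = 189829/135.
1.7¹³ ≈990.458 falls short of 189829/135 but 1.7¹⁴ ≈1683.78 reaches it, so n = 14.

14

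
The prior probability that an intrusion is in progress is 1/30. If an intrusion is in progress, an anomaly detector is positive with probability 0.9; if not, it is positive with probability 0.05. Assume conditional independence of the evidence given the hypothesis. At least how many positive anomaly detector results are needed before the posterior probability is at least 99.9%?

4

Prior odds: (1/30) ÷ (29/30) = 1/29.
Likelihood ratio of a positive = 0.9/0.05 = 18.
Target posterior odds = 0.999/0.001 = 999.
Require 18ⁿ ≥ 999 ÷ (1/29) = 28971.
18³ = 5832 falls short of 28971 but 18⁴ = 104976 reaches it, so n = 4.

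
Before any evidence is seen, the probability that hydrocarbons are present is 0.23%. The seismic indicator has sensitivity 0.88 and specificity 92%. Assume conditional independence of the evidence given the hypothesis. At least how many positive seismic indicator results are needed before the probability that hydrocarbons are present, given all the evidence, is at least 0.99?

Prior odds = 0.0023/0.9977 = 23/9977.
False-positive rate = 1 − 0.92 = 0.08; likelihood ratio of a positive = 0.88/0.08 = 11.
Target posterior odds = 0.99/0.01 = 99.
Require 11ⁿ ≥ 99 ÷ (23/9977) = 987723/23.
11⁴ = 14641 falls short of 987723/23 but 11⁵ = 161051 reaches it, so n = 5.

5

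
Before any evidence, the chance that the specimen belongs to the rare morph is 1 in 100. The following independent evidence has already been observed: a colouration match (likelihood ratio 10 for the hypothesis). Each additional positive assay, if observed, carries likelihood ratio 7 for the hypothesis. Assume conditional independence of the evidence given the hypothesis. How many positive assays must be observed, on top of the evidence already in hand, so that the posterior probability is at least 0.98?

Prior odds = 0.01/0.99 = 1/99.
Bayes factor of the evidence already in hand = 10.
Odds after that evidence = (1/99) × 10 = 10/99.
Target odds = 0.98/0.02 = 49.
Need 7ⁿ ≥ 49 ÷ (10/99) = 485.1.
7³ = 343 falls short of 485.1 but 7⁴ = 2401 reaches it, so n = 4.

4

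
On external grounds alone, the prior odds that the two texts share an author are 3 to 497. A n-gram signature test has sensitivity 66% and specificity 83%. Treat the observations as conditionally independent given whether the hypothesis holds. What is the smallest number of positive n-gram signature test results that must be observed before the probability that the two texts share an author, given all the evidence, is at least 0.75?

5

Prior odds = 3/497.
False-positive rate = 1 − 0.83 = 0.17; likelihood ratio of a positive = 0.66/0.17 = 66/17.
Target posterior odds = 0.75/0.25 = 3.
Need (3/497) × (66/17)ⁿ ≥ 3, i.e. (66/17)ⁿ ≥ 497.
(66/17)⁴ = 18974736/83521 falls short of 497 but (66/17)⁵ ≈882.013 reaches it, so n = 5.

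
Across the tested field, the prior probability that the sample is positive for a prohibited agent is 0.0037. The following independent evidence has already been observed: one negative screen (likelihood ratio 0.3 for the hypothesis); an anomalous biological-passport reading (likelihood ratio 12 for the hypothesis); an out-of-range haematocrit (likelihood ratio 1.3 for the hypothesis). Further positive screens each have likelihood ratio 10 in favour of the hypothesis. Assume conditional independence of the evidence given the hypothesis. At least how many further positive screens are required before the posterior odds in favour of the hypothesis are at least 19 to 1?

Prior odds = 0.0037/0.9963 = 37/9963.
Combined Bayes factor of the evidence already in hand = 0.3 × 12 × 1.3 = 4.68.
Odds after that evidence = (37/9963) × 4.68 = 481/27675.
Target odds = 19.
Need 10ⁿ ≥ 19 ÷ (481/27675) = 525825/481.
10³ = 1000 falls short of 525825/481 but 10⁴ = 10000 reaches it, so n = 4.

4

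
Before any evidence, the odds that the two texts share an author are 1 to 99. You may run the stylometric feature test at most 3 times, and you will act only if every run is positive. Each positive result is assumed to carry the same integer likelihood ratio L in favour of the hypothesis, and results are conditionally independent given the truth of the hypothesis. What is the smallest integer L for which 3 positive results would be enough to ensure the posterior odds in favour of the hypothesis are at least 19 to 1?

Prior odds = 1/99.
Target odds = 19.
Need L³ ≥ 19 ÷ (1/99) = 1881.
12³ = 1728 < 1881 ≤ 2197 = 13³, so L = 13.

13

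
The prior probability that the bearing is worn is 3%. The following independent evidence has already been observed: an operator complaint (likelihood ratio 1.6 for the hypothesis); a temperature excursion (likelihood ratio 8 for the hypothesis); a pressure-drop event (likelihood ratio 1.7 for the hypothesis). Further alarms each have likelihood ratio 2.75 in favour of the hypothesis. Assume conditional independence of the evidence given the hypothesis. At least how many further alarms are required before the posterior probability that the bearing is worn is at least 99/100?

5

Prior odds = 0.03/0.97 = 3/97.
Combined Bayes factor of the evidence already in hand = 1.6 × 8 × 1.7 = 21.76.
Odds after that evidence = (3/97) × 21.76 = 1632/2425.
Target odds = 0.99/0.01 = 99.
Need 2.75ⁿ ≥ 99 ÷ (1632/2425) = 80025/544.
2.75⁴ = 57.19140625 falls short of 80025/544 but 2.75⁵ = 161051/1024 reaches it, so n = 5.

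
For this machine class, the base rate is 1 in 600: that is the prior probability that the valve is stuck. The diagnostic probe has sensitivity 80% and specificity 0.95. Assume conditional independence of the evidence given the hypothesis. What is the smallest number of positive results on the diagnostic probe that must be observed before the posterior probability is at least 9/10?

4

Prior odds: (1/600) ÷ (599/600) = 1/599.
False-positive rate = 1 − 0.95 = 0.05; likelihood ratio of a positive = 0.8/0.05 = 16.
Target odds: 0.9 ÷ 0.1 = 9.
Require 16ⁿ ≥ 9 ÷ (1/599) = 5391.
16³ = 4096 falls short of 5391 but 16⁴ = 65536 reaches it, so n = 4.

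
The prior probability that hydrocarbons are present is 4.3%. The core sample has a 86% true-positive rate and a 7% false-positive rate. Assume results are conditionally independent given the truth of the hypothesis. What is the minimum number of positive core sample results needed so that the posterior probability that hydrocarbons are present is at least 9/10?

3

Prior odds: 0.043 ÷ 0.957 = 43/957.
Likelihood ratio of a positive result = 0.86/0.07 = 86/7.
Target posterior odds = 0.9/0.1 = 9.
Need (43/957) × (86/7)ⁿ ≥ 9, i.e. (86/7)ⁿ ≥ 8613/43.
(86/7)² = 7396/49 falls short of 8613/43 but (86/7)³ = 636056/343 reaches it, so n = 3.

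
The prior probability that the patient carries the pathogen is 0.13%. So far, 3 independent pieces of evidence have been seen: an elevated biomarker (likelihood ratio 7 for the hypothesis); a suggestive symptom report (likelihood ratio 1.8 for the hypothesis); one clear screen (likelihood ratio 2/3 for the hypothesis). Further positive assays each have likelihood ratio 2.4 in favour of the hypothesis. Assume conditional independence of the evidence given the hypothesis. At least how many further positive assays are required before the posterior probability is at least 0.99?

11

Prior odds = 0.0013/0.9987 = 13/9987.
Combined Bayes factor of the evidence already in hand = 7 × 1.8 × (2/3) = 8.4.
Odds after that evidence = (13/9987) × 8.4 = 182/16645.
Target odds = 0.99/0.01 = 99.
Need 2.4ⁿ ≥ 99 ÷ (182/16645) = 1647855/182.
2.4¹⁰ ≈6340.34 falls short of 1647855/182 but 2.4¹¹ ≈15216.8 reaches it, so n = 11.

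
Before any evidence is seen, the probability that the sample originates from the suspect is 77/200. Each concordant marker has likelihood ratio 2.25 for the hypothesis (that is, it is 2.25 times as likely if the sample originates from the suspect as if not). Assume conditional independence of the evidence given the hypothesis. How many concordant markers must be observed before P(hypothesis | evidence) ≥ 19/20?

5

Prior odds: 0.385 ÷ 0.615 = 77/123.
Likelihood ratio per concordant marker = 2.25.
Target odds: 0.95 ÷ 0.05 = 19.
Need (77/123) × 2.25ⁿ ≥ 19, i.e. 2.25ⁿ ≥ 2337/77.
2.25⁴ = 25.62890625 falls short of 2337/77 but 2.25⁵ = 59049/1024 reaches it, so n = 5.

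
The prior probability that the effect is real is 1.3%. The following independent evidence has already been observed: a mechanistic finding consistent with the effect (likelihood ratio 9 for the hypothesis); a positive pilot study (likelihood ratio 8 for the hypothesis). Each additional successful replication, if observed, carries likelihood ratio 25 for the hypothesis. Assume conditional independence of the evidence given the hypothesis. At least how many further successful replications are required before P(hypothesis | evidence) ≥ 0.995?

2

Prior odds = 0.013/0.987 = 13/987.
Combined Bayes factor of the evidence already in hand = 9 × 8 = 72.
Odds after that evidence = (13/987) × 72 = 312/329.
Target odds = 0.995/0.005 = 199.
Need 25ⁿ ≥ 199 ÷ (312/329) = 65471/312.
25¹ = 25 falls short of 65471/312 but 25² = 625 reaches it, so n = 2.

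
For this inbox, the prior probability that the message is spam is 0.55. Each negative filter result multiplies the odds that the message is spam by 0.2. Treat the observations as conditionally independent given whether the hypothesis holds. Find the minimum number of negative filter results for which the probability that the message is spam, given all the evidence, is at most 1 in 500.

Prior odds: 0.55 ÷ 0.45 = 11/9.
Likelihood ratio per negative filter result = 0.2.
Target odds: 0.002 ÷ 0.998 = 1/499.
Need (11/9) × 0.2ⁿ ≤ 1/499, i.e. 0.2ⁿ ≤ 9/5489.
0.2³ = 0.008 is still above 9/5489 but 0.2⁴ = 0.0016 is at or below it, so n = 4.

4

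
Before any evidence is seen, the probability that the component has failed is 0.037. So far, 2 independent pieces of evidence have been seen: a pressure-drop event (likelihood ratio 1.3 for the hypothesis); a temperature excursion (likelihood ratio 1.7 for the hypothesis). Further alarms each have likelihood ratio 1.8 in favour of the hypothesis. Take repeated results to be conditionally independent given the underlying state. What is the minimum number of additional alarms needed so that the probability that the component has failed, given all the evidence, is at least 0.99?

13

Prior odds = 0.037/0.963 = 37/963.
Combined Bayes factor of the evidence already in hand = 1.3 × 1.7 = 2.21.
Odds after that evidence = (37/963) × 2.21 = 8177/96300.
Target odds = 0.99/0.01 = 99.
Need 1.8ⁿ ≥ 99 ÷ (8177/96300) = 9533700/8177.
1.8¹² ≈1156.83 falls short of 9533700/8177 but 1.8¹³ ≈2082.3 reaches it, so n = 13.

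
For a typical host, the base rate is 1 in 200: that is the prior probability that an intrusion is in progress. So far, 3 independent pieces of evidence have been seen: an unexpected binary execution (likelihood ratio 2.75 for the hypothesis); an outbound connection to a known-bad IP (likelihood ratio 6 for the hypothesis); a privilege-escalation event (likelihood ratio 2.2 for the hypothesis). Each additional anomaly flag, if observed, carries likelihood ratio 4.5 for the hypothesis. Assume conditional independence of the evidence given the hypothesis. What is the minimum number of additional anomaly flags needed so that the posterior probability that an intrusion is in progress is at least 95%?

4

Prior odds = 0.005/0.995 = 1/199.
Combined Bayes factor of the evidence already in hand = 2.75 × 6 × 2.2 = 36.3.
Odds after that evidence = (1/199) × 36.3 = 363/1990.
Target odds = 0.95/0.05 = 19.
Need 4.5ⁿ ≥ 19 ÷ (363/1990) = 37810/363.
4.5³ = 91.125 falls short of 37810/363 but 4.5⁴ = 410.0625 reaches it, so n = 4.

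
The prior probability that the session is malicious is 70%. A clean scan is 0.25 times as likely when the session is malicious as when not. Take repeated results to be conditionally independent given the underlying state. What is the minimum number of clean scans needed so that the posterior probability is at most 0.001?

Prior odds: 0.7 ÷ 0.3 = 7/3.
Likelihood ratio per clean scan = 0.25.
Target posterior odds = 0.001/0.999 = 1/999.
Need (7/3) × 0.25ⁿ ≤ 1/999, i.e. 0.25ⁿ ≤ 1/2331.
0.25⁵ = 1/1024 is still above 1/2331 but 0.25⁶ = 1/4096 is at or below it, so n = 6.

6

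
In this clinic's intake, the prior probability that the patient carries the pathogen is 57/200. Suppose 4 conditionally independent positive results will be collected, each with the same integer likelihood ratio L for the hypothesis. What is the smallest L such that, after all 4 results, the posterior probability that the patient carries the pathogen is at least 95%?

Prior odds = 0.285/0.715 = 57/143.
Target odds = 0.95/0.05 = 19.
Need L⁴ ≥ 19 ÷ (57/143) = 143/3.
2⁴ = 16 < 143/3 ≤ 81 = 3⁴, so L = 3.

3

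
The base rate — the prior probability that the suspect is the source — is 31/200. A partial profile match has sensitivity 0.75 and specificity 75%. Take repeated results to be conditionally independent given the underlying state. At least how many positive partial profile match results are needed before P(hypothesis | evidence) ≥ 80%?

Prior odds = 0.155/0.845 = 31/169.
False-positive rate = 1 − 0.75 = 0.25; likelihood ratio of a positive = 0.75/0.25 = 3.
Target posterior odds = 0.8/0.2 = 4.
Need (31/169) × 3ⁿ ≥ 4, i.e. 3ⁿ ≥ 676/31.
3² = 9 falls short of 676/31 but 3³ = 27 reaches it, so n = 3.

3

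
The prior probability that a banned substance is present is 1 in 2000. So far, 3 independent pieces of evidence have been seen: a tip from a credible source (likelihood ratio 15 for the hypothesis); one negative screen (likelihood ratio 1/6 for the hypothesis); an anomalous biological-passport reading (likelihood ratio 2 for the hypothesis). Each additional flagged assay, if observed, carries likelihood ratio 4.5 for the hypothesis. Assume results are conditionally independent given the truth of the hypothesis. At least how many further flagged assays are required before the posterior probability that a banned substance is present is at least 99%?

Prior odds = 0.0005/0.9995 = 1/1999.
Combined Bayes factor of the evidence already in hand = 15 × (1/6) × 2 = 5.
Odds after that evidence = (1/1999) × 5 = 5/1999.
Target odds = 0.99/0.01 = 99.
Need 4.5ⁿ ≥ 99 ÷ (5/1999) = 39580.2.
4.5⁷ = 4782969/128 falls short of 39580.2 but 4.5⁸ = 43046721/256 reaches it, so n = 8.

8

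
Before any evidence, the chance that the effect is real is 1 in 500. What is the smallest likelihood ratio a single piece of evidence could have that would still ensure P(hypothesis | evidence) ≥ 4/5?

1996

Prior odds = 0.002/0.998 = 1/499.
Target odds = 0.8/0.2 = 4.
Required Bayes factor = 4 ÷ (1/499) = 1996.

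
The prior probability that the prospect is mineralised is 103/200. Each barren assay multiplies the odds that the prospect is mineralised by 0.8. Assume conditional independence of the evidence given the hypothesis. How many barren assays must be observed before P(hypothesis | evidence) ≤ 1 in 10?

Prior odds: 0.515 ÷ 0.485 = 103/97.
Likelihood ratio per barren assay = 0.8.
Target odds: 0.1 ÷ 0.9 = 1/9.
Need (103/97) × 0.8ⁿ ≤ 1/9, i.e. 0.8ⁿ ≤ 97/927.
0.8¹⁰ = 1048576/9765625 is still above 97/927 but 0.8¹¹ = 4194304/48828125 is at or below it, so n = 11.

11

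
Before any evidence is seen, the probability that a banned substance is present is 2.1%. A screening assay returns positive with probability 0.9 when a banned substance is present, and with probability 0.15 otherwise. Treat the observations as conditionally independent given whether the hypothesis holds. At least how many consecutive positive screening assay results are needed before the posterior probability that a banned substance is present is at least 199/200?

Prior odds: 0.021 ÷ 0.979 = 21/979.
Likelihood ratio of a positive result = 0.9/0.15 = 6.
Target odds: 0.995 ÷ 0.005 = 199.
Require 6ⁿ ≥ 199 ÷ (21/979) = 194821/21.
6⁵ = 7776 falls short of 194821/21 but 6⁶ = 46656 reaches it, so n = 6.

6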